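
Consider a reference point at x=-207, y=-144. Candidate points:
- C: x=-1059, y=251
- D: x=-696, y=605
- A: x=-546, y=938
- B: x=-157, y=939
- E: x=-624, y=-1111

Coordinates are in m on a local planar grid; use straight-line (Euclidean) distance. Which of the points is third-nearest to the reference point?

Distances from the reference point (x=-207, y=-144):
D: 894.5 m
C: 939.1 m
E: 1053.1 m
B: 1084.2 m
A: 1133.9 m
The third-nearest is E at 1053.1 m.

E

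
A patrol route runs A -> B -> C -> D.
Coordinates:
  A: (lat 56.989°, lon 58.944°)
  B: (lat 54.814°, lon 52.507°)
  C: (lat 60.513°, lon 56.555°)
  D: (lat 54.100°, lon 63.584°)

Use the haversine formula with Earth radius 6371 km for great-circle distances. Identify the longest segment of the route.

Leg distances:
A→B: 468.2 km
B→C: 677.6 km
C→D: 827.7 km
The longest leg is C–D at 827.7 km.

C–D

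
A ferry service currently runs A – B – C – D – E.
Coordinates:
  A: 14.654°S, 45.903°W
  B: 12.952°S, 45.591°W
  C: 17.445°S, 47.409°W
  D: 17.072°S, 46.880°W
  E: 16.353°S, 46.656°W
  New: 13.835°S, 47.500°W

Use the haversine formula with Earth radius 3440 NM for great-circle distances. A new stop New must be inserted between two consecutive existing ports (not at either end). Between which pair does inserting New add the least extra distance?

between B and C

Added distance for inserting New between each consecutive pair:
A–B: 124.8 NM
B–C: 50.7 NM
C–D: 376.7 NM
D–E: 311.5 NM
Smallest added distance is 50.7 NM, inserting between B and C.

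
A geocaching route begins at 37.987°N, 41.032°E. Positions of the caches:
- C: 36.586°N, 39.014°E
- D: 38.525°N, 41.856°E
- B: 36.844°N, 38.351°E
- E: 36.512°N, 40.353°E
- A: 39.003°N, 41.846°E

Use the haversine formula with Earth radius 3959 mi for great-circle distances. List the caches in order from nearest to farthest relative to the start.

D, A, E, C, B

Distance from the start at 37.987°N, 41.032°E to each:
D 38.525°N, 41.856°E: 58.1 mi
A 39.003°N, 41.846°E: 82.9 mi
E 36.512°N, 40.353°E: 108.5 mi
C 36.586°N, 39.014°E: 147.2 mi
B 36.844°N, 38.351°E: 167.0 mi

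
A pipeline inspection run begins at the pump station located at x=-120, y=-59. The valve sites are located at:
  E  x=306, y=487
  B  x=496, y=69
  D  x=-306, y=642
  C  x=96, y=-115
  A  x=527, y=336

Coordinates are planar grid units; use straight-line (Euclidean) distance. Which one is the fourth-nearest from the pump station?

Distance to each, sorted:
C: 223.1
B: 629.2
E: 692.5
D: 725.3
A: 758.0
The fourth-nearest is D at 725.3.

D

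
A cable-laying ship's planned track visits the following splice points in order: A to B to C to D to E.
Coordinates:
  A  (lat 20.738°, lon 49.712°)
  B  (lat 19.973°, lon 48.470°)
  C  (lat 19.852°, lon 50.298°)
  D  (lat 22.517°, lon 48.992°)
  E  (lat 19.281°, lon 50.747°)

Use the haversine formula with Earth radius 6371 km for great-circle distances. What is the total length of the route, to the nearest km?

Leg distances:
A→B: 154.9 km  (cumulative 154.9 km)
B→C: 191.6 km  (cumulative 346.5 km)
C→D: 325.8 km  (cumulative 672.3 km)
D→E: 403.4 km  (cumulative 1075.7 km)
Total route length ≈ 1076 km.

1076 km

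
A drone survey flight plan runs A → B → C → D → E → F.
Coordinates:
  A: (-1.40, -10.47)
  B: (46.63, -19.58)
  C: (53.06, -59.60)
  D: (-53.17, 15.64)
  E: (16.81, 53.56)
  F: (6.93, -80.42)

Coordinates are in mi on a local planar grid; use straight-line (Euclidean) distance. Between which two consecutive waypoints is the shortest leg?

Leg distances:
A→B: 48.9 mi
B→C: 40.5 mi
C→D: 130.2 mi
D→E: 79.6 mi
E→F: 134.3 mi
The shortest leg is B–C at 40.5 mi.

B–C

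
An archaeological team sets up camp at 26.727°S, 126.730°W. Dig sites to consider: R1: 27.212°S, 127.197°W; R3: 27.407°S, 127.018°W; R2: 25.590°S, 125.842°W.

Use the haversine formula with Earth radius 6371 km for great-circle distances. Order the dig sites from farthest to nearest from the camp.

R2, R3, R1

Distance from the camp at 26.727°S, 126.730°W to each:
R2 25.590°S, 125.842°W: 154.4 km
R3 27.407°S, 127.018°W: 80.8 km
R1 27.212°S, 127.197°W: 71.1 km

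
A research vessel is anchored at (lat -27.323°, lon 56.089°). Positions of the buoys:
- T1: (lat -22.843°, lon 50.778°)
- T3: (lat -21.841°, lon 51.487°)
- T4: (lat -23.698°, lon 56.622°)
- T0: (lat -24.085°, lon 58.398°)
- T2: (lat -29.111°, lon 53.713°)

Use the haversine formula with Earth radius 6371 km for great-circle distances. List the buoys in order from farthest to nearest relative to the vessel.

Computing each great-circle distance from (lat -27.323°, lon 56.089°):
T3 (lat -21.841°, lon 51.487°): 766.7 km
T1 (lat -22.843°, lon 50.778°): 730.7 km
T0 (lat -24.085°, lon 58.398°): 427.9 km
T4 (lat -23.698°, lon 56.622°): 406.6 km
T2 (lat -29.111°, lon 53.713°): 306.1 km

T3, T1, T0, T4, T2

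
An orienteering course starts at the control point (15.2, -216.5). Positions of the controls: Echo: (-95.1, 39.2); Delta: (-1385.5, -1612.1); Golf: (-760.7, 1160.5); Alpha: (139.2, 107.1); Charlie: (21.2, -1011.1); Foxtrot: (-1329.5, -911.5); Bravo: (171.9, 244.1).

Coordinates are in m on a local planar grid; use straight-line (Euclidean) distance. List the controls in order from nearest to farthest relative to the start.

Distance from the start at (15.2, -216.5) to each:
Echo (-95.1, 39.2): 278.5 m
Alpha (139.2, 107.1): 346.5 m
Bravo (171.9, 244.1): 486.5 m
Charlie (21.2, -1011.1): 794.6 m
Foxtrot (-1329.5, -911.5): 1513.7 m
Golf (-760.7, 1160.5): 1580.6 m
Delta (-1385.5, -1612.1): 1977.3 m

Echo, Alpha, Bravo, Charlie, Foxtrot, Golf, Delta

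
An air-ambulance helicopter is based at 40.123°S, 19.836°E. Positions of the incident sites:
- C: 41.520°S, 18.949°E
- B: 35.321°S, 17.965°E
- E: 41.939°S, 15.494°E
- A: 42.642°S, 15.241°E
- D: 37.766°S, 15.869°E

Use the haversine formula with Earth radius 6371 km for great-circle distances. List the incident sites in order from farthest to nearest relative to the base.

B, A, D, E, C

Computing each great-circle distance from 40.123°S, 19.836°E:
B 35.321°S, 17.965°E: 558.7 km
A 42.642°S, 15.241°E: 474.7 km
D 37.766°S, 15.869°E: 431.7 km
E 41.939°S, 15.494°E: 416.4 km
C 41.520°S, 18.949°E: 172.3 km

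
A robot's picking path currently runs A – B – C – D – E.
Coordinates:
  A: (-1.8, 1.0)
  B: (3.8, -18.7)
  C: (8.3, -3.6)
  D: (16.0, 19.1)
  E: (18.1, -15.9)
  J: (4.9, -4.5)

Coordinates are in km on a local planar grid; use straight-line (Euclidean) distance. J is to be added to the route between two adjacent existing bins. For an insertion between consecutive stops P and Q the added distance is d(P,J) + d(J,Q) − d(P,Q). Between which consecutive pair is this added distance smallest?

between B and C

Added distance for inserting J between each consecutive pair:
A–B: 2.4 km
B–C: 2.0 km
C–D: 5.6 km
D–E: 8.5 km
Smallest added distance is 2.0 km, inserting between B and C.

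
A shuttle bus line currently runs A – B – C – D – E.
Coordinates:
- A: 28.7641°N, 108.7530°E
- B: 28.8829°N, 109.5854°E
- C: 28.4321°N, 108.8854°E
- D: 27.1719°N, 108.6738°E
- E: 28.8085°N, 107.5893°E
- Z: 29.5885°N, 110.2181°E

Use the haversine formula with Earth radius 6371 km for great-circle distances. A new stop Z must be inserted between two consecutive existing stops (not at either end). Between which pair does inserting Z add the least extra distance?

between A and B

Added distance for inserting Z between each consecutive pair:
A–B: 186.7 km
B–C: 197.5 km
C–D: 349.2 km
D–E: 366.9 km
Smallest added distance is 186.7 km, inserting between A and B.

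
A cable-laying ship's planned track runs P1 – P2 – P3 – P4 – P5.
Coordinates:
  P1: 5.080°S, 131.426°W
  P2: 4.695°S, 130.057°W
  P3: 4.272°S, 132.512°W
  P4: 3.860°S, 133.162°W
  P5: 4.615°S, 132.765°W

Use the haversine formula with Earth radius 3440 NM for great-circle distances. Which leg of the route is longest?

Leg distances:
P1→P2: 85.1 NM
P2→P3: 149.1 NM
P3→P4: 46.1 NM
P4→P5: 51.2 NM
The longest leg is P2–P3 at 149.1 NM.

P2–P3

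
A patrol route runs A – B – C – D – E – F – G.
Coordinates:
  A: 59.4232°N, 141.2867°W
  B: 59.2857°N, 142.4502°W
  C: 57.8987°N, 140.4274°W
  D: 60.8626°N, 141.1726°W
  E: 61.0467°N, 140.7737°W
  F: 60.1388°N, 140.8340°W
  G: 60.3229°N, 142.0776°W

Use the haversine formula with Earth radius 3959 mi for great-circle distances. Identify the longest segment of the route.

C–D

Leg distances:
A→B: 42.1 mi
B→C: 120.4 mi
C→D: 206.5 mi
D→E: 18.5 mi
E→F: 62.8 mi
F→G: 44.5 mi
The longest leg is C–D at 206.5 mi.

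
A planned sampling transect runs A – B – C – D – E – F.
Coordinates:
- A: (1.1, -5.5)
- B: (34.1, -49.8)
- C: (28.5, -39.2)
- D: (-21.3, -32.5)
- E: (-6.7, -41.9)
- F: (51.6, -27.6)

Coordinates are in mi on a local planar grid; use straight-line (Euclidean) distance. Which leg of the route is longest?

Leg distances:
A→B: 55.2 mi
B→C: 12.0 mi
C→D: 50.2 mi
D→E: 17.4 mi
E→F: 60.0 mi
The longest leg is E–F at 60.0 mi.

E–F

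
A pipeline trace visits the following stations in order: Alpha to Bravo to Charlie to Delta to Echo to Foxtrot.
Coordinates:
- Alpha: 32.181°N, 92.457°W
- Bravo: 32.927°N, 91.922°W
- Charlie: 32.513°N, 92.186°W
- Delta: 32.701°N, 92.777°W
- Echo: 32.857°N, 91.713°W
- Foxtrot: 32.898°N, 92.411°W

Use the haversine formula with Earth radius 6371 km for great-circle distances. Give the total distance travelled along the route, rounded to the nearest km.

Leg distances:
Alpha→Bravo: 96.9 km  (cumulative 96.9 km)
Bravo→Charlie: 52.2 km  (cumulative 149.2 km)
Charlie→Delta: 59.2 km  (cumulative 208.3 km)
Delta→Echo: 101.0 km  (cumulative 309.3 km)
Echo→Foxtrot: 65.3 km  (cumulative 374.7 km)
Total route length ≈ 375 km.

375 km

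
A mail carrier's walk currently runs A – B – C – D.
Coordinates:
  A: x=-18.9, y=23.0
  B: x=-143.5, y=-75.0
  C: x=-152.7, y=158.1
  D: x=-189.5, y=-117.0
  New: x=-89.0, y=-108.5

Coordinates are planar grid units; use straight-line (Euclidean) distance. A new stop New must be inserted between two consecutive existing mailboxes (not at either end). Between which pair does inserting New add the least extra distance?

between A and B

Added distance for inserting New between each consecutive pair:
A–B: 54.5
B–C: 104.8
C–D: 97.4
Smallest added distance is 54.5, inserting between A and B.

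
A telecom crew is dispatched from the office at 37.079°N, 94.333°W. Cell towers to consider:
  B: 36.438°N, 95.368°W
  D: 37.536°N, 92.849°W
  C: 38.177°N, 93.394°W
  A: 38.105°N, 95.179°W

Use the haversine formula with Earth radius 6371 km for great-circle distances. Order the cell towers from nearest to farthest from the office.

B, A, D, C

Distances from the office:
B 36.438°N, 95.368°W: 116.5 km
A 38.105°N, 95.179°W: 136.3 km
D 37.536°N, 92.849°W: 140.7 km
C 38.177°N, 93.394°W: 147.5 km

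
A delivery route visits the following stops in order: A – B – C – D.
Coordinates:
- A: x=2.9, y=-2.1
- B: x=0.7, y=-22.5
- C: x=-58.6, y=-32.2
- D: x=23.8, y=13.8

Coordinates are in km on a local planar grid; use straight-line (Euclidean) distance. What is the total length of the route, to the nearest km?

175 km

Leg distances:
A→B: 20.5 km  (cumulative 20.5 km)
B→C: 60.1 km  (cumulative 80.6 km)
C→D: 94.4 km  (cumulative 175.0 km)
Total route length ≈ 175 km.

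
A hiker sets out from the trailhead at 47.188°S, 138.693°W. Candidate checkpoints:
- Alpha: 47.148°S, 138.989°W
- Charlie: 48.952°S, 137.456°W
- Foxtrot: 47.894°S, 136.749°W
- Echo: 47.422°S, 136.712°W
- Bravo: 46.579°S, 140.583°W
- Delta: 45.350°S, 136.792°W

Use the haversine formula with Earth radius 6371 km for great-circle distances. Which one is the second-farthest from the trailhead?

Charlie

Distances from the trailhead (47.188°S, 138.693°W):
Delta: 251.2 km
Charlie: 216.6 km
Foxtrot: 165.7 km
Bravo: 158.8 km
Echo: 151.6 km
Alpha: 22.8 km
The second-farthest is Charlie at 216.6 km.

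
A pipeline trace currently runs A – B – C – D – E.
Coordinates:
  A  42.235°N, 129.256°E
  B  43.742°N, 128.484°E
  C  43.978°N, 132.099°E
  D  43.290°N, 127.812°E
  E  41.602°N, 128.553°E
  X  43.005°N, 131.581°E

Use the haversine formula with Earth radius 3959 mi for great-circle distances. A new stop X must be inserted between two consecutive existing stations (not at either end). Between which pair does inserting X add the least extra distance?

between C and D

Added distance for inserting X between each consecutive pair:
A–B: 182.1 mi
B–C: 54.9 mi
C–D: 43.5 mi
D–E: 251.0 mi
Smallest added distance is 43.5 mi, inserting between C and D.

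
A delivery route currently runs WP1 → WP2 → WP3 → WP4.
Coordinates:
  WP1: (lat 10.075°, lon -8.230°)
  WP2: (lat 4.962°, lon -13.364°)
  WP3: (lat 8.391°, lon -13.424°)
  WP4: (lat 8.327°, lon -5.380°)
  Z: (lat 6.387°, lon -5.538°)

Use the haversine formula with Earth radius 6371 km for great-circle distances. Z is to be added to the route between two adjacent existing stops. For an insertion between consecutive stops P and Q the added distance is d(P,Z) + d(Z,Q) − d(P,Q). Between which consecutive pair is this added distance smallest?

Added distance for inserting Z between each consecutive pair:
WP1–WP2: 584.1 km
WP2–WP3: 1396.6 km
WP3–WP4: 229.1 km
Smallest added distance is 229.1 km, inserting between WP3 and WP4.

between WP3 and WP4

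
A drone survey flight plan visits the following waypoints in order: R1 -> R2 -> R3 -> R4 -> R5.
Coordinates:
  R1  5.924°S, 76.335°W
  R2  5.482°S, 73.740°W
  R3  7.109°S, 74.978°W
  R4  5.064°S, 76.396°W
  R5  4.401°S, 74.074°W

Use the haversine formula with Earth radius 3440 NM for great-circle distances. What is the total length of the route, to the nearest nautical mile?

Leg distances:
R1→R2: 157.3 NM  (cumulative 157.3 NM)
R2→R3: 122.5 NM  (cumulative 279.8 NM)
R3→R4: 149.1 NM  (cumulative 428.9 NM)
R4→R5: 144.5 NM  (cumulative 573.4 NM)
Total route length ≈ 573 NM.

573 NM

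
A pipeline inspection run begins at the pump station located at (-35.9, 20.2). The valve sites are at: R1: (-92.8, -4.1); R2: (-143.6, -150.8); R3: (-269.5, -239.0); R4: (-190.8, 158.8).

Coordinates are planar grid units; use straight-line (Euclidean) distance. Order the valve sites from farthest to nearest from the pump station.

Distance from the pump station at (-35.9, 20.2) to each:
R3 (-269.5, -239.0): 348.9
R4 (-190.8, 158.8): 207.9
R2 (-143.6, -150.8): 202.1
R1 (-92.8, -4.1): 61.9

R3, R4, R2, R1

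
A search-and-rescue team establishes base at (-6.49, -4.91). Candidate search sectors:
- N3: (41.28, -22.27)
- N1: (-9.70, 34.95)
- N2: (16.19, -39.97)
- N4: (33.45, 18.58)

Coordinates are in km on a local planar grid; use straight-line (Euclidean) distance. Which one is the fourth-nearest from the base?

Distances from the base ((-6.49, -4.91)):
N1: 40.0 km
N2: 41.8 km
N4: 46.3 km
N3: 50.8 km
The fourth-nearest is N3 at 50.8 km.

N3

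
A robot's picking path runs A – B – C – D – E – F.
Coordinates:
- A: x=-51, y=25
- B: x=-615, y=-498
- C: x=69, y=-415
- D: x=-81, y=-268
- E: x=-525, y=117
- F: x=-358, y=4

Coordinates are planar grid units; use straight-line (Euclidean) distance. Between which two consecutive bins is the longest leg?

A–B

Leg distances:
A→B: 769.2
B→C: 689.0
C→D: 210.0
D→E: 587.7
E→F: 201.6
The longest leg is A–B at 769.2.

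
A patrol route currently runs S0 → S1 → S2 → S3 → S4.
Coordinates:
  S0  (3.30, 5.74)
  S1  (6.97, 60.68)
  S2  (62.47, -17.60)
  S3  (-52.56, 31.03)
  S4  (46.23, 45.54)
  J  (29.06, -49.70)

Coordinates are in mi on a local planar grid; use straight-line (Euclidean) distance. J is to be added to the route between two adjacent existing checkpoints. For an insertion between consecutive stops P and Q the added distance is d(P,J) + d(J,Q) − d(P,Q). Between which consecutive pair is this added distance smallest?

Added distance for inserting J between each consecutive pair:
S0–S1: 118.6 mi
S1–S2: 62.9 mi
S2–S3: 36.2 mi
S3–S4: 111.7 mi
Smallest added distance is 36.2 mi, inserting between S2 and S3.

between S2 and S3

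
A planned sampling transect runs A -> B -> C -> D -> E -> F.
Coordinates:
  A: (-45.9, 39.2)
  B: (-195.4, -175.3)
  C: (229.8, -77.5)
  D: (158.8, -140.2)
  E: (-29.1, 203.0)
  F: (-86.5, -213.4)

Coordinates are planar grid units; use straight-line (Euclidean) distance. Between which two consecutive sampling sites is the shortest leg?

C–D

Leg distances:
A→B: 261.5
B→C: 436.3
C→D: 94.7
D→E: 391.3
E→F: 420.3
The shortest leg is C–D at 94.7.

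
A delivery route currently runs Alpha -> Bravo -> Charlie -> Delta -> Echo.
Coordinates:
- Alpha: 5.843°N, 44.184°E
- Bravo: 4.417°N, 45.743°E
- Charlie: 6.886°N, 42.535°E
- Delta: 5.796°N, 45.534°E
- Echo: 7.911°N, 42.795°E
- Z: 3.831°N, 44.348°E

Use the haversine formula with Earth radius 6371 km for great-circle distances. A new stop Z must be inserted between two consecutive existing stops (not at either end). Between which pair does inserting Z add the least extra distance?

between Bravo and Charlie

Added distance for inserting Z between each consecutive pair:
Alpha–Bravo: 157.9 km
Bravo–Charlie: 113.7 km
Charlie–Delta: 296.6 km
Delta–Echo: 357.0 km
Smallest added distance is 113.7 km, inserting between Bravo and Charlie.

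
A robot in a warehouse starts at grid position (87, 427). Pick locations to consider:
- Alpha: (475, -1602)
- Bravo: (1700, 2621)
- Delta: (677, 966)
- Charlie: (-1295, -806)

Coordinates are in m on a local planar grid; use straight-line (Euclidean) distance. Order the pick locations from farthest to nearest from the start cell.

Computing each straight-line distance from (87, 427):
Bravo (1700, 2621): 2723.1 m
Alpha (475, -1602): 2065.8 m
Charlie (-1295, -806): 1852.1 m
Delta (677, 966): 799.1 m

Bravo, Alpha, Charlie, Delta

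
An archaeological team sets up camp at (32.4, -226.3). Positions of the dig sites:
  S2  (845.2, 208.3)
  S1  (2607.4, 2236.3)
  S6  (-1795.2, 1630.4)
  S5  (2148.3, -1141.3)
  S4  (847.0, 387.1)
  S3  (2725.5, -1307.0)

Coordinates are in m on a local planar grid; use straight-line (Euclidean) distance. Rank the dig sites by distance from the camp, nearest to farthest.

S2, S4, S5, S6, S3, S1

Distances from the camp:
S2 (845.2, 208.3): 921.7 m
S4 (847.0, 387.1): 1019.7 m
S5 (2148.3, -1141.3): 2305.3 m
S6 (-1795.2, 1630.4): 2605.3 m
S3 (2725.5, -1307.0): 2901.8 m
S1 (2607.4, 2236.3): 3563.0 m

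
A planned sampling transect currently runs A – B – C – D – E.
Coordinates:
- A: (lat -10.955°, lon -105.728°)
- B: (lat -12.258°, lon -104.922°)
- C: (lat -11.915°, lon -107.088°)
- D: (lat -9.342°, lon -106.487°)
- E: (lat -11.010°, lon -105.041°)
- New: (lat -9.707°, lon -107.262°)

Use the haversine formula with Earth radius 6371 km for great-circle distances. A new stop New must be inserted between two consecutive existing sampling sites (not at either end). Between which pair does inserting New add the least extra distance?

Added distance for inserting New between each consecutive pair:
A–B: 430.0 km
B–C: 389.4 km
C–D: 46.9 km
D–E: 133.2 km
Smallest added distance is 46.9 km, inserting between C and D.

between C and D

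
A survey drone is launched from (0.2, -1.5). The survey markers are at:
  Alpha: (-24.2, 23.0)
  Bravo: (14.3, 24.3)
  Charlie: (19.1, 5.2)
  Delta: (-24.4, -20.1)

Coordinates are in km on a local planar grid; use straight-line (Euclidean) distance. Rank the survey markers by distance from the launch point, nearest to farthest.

Distance from the launch point at (0.2, -1.5) to each:
Charlie (19.1, 5.2): 20.1 km
Bravo (14.3, 24.3): 29.4 km
Delta (-24.4, -20.1): 30.8 km
Alpha (-24.2, 23.0): 34.6 km

Charlie, Bravo, Delta, Alpha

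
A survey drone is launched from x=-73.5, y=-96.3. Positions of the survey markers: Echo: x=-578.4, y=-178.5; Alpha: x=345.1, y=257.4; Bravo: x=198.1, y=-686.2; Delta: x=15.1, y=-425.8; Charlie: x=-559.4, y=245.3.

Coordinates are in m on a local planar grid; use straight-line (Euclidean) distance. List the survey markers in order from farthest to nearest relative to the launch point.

Distances from the launch point:
Bravo x=198.1, y=-686.2: 649.4 m
Charlie x=-559.4, y=245.3: 594.0 m
Alpha x=345.1, y=257.4: 548.0 m
Echo x=-578.4, y=-178.5: 511.5 m
Delta x=15.1, y=-425.8: 341.2 m

Bravo, Charlie, Alpha, Echo, Delta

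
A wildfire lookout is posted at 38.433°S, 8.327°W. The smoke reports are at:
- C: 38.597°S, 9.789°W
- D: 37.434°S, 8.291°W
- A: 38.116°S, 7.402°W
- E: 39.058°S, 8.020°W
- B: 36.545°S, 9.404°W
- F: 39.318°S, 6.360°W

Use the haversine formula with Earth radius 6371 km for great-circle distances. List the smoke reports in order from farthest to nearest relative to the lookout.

B, F, C, D, A, E

Distance from the lookout at 38.433°S, 8.327°W to each:
B 36.545°S, 9.404°W: 230.4 km
F 39.318°S, 6.360°W: 196.7 km
C 38.597°S, 9.789°W: 128.5 km
D 37.434°S, 8.291°W: 111.1 km
A 38.116°S, 7.402°W: 88.1 km
E 39.058°S, 8.020°W: 74.4 km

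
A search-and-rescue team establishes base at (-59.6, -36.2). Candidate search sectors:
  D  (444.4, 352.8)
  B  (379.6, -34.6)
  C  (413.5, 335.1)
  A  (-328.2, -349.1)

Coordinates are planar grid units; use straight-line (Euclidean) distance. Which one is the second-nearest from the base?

Distances from the base ((-59.6, -36.2)):
A: 412.4
B: 439.2
C: 601.4
D: 636.7
The second-nearest is B at 439.2.

B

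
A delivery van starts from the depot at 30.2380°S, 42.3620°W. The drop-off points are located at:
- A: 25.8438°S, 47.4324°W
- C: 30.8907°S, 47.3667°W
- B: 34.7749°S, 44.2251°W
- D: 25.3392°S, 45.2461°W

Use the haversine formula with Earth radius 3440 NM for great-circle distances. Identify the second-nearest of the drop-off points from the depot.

B

Distance to each, sorted:
C: 261.7 NM
B: 288.2 NM
D: 331.6 NM
A: 376.5 NM
The second-nearest is B at 288.2 NM.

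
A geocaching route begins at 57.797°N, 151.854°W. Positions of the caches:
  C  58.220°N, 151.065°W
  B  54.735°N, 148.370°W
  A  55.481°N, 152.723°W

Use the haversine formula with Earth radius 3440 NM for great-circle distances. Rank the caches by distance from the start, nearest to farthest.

Distance from the start at 57.797°N, 151.854°W to each:
C 58.220°N, 151.065°W: 35.7 NM
A 55.481°N, 152.723°W: 142.0 NM
B 54.735°N, 148.370°W: 217.4 NM

C, A, B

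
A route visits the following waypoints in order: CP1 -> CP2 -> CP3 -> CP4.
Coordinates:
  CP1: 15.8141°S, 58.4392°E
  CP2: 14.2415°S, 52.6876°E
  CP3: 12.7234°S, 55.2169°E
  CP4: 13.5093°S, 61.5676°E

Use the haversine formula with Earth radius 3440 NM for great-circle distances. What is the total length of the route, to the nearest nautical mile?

894 NM

Leg distances:
CP1→CP2: 346.6 NM  (cumulative 346.6 NM)
CP2→CP3: 173.5 NM  (cumulative 520.1 NM)
CP3→CP4: 374.3 NM  (cumulative 894.4 NM)
Total route length ≈ 894 NM.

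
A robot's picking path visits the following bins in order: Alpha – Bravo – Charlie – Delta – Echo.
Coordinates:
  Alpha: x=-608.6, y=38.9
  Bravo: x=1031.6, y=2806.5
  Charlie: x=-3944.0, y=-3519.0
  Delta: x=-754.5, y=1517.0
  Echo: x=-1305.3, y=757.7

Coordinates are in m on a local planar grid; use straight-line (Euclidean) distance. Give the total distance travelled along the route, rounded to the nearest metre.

18164 m

Leg distances:
Alpha→Bravo: 3217.1 m  (cumulative 3217.1 m)
Bravo→Charlie: 8047.9 m  (cumulative 11265.0 m)
Charlie→Delta: 5961.1 m  (cumulative 17226.1 m)
Delta→Echo: 938.0 m  (cumulative 18164.1 m)
Total route length ≈ 18164 m.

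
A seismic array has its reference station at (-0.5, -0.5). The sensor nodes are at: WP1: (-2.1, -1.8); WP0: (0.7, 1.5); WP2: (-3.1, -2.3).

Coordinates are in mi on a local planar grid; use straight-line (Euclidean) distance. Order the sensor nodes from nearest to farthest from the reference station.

Distances from the reference station:
WP1 (-2.1, -1.8): 2.1 mi
WP0 (0.7, 1.5): 2.3 mi
WP2 (-3.1, -2.3): 3.2 mi

WP1, WP0, WP2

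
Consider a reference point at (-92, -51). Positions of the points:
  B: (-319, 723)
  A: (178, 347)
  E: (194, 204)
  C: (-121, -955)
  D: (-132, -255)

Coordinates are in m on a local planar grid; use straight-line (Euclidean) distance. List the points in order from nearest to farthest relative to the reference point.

Distances from the reference point:
D (-132, -255): 207.9 m
E (194, 204): 383.2 m
A (178, 347): 480.9 m
B (-319, 723): 806.6 m
C (-121, -955): 904.5 m

D, E, A, B, C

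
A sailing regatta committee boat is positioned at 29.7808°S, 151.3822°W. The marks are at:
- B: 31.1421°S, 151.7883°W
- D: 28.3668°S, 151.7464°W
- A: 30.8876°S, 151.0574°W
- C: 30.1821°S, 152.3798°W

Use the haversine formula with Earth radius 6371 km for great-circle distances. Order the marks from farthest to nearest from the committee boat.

Distances from the committee boat:
D 28.3668°S, 151.7464°W: 161.2 km
B 31.1421°S, 151.7883°W: 156.3 km
A 30.8876°S, 151.0574°W: 127.0 km
C 30.1821°S, 152.3798°W: 105.9 km

D, B, A, C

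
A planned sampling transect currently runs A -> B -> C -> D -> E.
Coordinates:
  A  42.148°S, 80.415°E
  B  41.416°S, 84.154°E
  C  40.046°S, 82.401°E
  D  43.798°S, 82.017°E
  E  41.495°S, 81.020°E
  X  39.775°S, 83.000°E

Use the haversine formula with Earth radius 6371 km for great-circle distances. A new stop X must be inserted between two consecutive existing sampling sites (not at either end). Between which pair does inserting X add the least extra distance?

Added distance for inserting X between each consecutive pair:
A–B: 228.0 km
B–C: 54.0 km
C–D: 95.6 km
D–E: 439.9 km
Smallest added distance is 54.0 km, inserting between B and C.

between B and C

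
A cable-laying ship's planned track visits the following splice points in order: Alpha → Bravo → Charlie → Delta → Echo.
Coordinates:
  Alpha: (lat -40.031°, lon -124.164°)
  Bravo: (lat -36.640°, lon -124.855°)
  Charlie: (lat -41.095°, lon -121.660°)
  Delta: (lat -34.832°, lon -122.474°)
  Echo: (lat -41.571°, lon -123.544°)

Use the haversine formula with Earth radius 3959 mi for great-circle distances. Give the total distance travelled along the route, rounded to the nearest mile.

Leg distances:
Alpha→Bravo: 237.3 mi  (cumulative 237.3 mi)
Bravo→Charlie: 352.5 mi  (cumulative 589.8 mi)
Charlie→Delta: 435.0 mi  (cumulative 1024.8 mi)
Delta→Echo: 469.2 mi  (cumulative 1494.0 mi)
Total route length ≈ 1494 mi.

1494 mi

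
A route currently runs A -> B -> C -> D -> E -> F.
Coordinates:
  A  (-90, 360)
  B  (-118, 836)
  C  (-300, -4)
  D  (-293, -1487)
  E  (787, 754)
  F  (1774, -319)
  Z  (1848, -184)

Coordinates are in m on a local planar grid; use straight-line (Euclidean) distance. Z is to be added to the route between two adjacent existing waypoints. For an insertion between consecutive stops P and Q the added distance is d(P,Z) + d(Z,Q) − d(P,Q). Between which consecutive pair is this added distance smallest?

between E and F

Added distance for inserting Z between each consecutive pair:
A–B: 3750.9 m
B–C: 3510.9 m
C–D: 3178.8 m
D–E: 1434.8 m
E–F: 112.2 m
Smallest added distance is 112.2 m, inserting between E and F.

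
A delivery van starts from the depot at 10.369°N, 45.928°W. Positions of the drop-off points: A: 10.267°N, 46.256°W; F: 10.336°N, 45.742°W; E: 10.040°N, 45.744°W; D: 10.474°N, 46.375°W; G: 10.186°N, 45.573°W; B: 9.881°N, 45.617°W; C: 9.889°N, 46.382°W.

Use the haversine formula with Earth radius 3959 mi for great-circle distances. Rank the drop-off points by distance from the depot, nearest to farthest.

F, A, E, G, D, B, C

Distances from the depot:
F 10.336°N, 45.742°W: 12.8 mi
A 10.267°N, 46.256°W: 23.4 mi
E 10.040°N, 45.744°W: 25.9 mi
G 10.186°N, 45.573°W: 27.2 mi
D 10.474°N, 46.375°W: 31.2 mi
B 9.881°N, 45.617°W: 39.8 mi
C 9.889°N, 46.382°W: 45.3 mi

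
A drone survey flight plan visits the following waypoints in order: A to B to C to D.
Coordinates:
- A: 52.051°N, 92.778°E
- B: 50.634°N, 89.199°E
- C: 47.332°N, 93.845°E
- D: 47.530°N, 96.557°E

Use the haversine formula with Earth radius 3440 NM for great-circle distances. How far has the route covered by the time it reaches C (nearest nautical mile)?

Leg distances:
A→B: 158.9 NM  (cumulative 158.9 NM)
B→C: 269.7 NM  (cumulative 428.6 NM)
Cumulative distance at C ≈ 429 NM.

429 NM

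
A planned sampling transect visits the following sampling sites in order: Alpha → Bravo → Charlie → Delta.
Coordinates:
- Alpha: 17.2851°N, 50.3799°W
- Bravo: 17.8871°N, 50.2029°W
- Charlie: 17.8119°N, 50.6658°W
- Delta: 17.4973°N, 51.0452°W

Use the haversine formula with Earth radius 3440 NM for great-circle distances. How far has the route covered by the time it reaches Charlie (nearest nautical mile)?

Leg distances:
Alpha→Bravo: 37.5 NM  (cumulative 37.5 NM)
Bravo→Charlie: 26.8 NM  (cumulative 64.4 NM)
Cumulative distance at Charlie ≈ 64 NM.

64 NM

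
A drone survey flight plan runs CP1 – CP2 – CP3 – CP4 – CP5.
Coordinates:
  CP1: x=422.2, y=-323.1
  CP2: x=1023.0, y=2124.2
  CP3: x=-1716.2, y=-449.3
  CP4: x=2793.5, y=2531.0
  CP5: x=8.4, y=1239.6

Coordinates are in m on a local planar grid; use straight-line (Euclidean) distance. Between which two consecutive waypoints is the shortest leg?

Leg distances:
CP1→CP2: 2520.0 m
CP2→CP3: 3758.5 m
CP3→CP4: 5405.5 m
CP4→CP5: 3069.9 m
The shortest leg is CP1–CP2 at 2520.0 m.

CP1–CP2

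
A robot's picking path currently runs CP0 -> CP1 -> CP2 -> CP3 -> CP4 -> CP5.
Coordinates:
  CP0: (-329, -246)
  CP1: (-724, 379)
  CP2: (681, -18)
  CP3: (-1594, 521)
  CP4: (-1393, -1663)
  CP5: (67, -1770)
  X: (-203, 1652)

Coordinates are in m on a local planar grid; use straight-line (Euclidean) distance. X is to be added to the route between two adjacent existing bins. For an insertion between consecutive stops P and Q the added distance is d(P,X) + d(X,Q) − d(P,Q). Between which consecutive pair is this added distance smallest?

between CP2 and CP3

Added distance for inserting X between each consecutive pair:
CP0–CP1: 2538.3 m
CP1–CP2: 1805.0 m
CP2–CP3: 1344.3 m
CP3–CP4: 3121.7 m
CP4–CP5: 5490.8 m
Smallest added distance is 1344.3 m, inserting between CP2 and CP3.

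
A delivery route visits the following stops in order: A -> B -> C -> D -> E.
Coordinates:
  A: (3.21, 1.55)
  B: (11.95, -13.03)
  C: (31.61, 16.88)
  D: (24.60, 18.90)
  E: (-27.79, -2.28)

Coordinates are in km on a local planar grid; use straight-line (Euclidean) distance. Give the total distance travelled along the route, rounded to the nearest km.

117 km

Leg distances:
A→B: 17.0 km  (cumulative 17.0 km)
B→C: 35.8 km  (cumulative 52.8 km)
C→D: 7.3 km  (cumulative 60.1 km)
D→E: 56.5 km  (cumulative 116.6 km)
Total route length ≈ 117 km.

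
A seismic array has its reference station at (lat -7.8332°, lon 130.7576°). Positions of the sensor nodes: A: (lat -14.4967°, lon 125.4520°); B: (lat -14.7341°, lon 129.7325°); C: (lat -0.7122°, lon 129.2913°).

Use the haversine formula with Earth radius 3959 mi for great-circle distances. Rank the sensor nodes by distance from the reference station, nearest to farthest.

Distance from the reference station at (lat -7.8332°, lon 130.7576°) to each:
B (lat -14.7341°, lon 129.7325°): 481.9 mi
C (lat -0.7122°, lon 129.2913°): 502.3 mi
A (lat -14.4967°, lon 125.4520°): 584.1 mi

B, C, A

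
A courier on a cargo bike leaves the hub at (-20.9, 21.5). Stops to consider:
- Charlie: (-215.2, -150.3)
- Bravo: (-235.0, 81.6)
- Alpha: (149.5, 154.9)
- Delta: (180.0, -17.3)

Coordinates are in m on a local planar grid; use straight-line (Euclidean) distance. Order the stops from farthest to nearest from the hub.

Charlie, Bravo, Alpha, Delta

Computing each straight-line distance from (-20.9, 21.5):
Charlie (-215.2, -150.3): 259.4 m
Bravo (-235.0, 81.6): 222.4 m
Alpha (149.5, 154.9): 216.4 m
Delta (180.0, -17.3): 204.6 m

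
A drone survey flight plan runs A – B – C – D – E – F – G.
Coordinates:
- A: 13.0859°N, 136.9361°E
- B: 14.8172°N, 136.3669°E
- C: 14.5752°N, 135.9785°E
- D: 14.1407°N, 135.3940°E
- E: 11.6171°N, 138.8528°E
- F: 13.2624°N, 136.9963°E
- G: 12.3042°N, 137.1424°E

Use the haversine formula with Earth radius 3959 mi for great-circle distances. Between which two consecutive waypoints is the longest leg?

Leg distances:
A→B: 125.6 mi
B→C: 30.9 mi
C→D: 49.3 mi
D→E: 291.0 mi
E→F: 169.2 mi
F→G: 66.9 mi
The longest leg is D–E at 291.0 mi.

D–E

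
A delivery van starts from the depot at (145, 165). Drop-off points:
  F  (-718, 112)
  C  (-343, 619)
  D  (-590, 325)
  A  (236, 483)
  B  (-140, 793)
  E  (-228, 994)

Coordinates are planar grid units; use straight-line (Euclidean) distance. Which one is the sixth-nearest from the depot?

Distances from the depot ((145, 165)):
A: 330.8
C: 666.5
B: 689.6
D: 752.2
F: 864.6
E: 909.0
The sixth-nearest is E at 909.0.

E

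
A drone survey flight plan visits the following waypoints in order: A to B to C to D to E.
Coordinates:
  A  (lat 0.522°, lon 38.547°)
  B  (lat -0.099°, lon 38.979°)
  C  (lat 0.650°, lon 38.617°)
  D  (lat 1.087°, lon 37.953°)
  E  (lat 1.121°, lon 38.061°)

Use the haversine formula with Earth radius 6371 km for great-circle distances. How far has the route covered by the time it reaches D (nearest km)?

Leg distances:
A→B: 84.1 km  (cumulative 84.1 km)
B→C: 92.5 km  (cumulative 176.6 km)
C→D: 88.4 km  (cumulative 265.0 km)
Cumulative distance at D ≈ 265 km.

265 km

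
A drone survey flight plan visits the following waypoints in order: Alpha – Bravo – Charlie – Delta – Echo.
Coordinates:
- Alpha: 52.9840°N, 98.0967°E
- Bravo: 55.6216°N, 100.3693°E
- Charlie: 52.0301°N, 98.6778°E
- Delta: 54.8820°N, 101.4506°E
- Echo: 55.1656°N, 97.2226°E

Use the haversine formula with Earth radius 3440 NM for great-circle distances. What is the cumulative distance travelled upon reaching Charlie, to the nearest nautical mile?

Leg distances:
Alpha→Bravo: 177.2 NM  (cumulative 177.2 NM)
Bravo→Charlie: 223.8 NM  (cumulative 401.0 NM)
Cumulative distance at Charlie ≈ 401 NM.

401 NM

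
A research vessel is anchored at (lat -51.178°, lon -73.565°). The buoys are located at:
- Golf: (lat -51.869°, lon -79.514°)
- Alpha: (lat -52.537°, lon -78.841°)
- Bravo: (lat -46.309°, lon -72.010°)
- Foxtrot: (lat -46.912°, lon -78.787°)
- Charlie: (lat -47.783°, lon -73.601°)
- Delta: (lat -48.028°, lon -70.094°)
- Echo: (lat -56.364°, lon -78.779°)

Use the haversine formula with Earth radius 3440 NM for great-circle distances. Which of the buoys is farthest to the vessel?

Echo

Distances from the vessel ((lat -51.178°, lon -73.565°)):
Echo: 362.0 NM
Foxtrot: 328.2 NM
Bravo: 298.7 NM
Delta: 232.3 NM
Golf: 226.0 NM
Alpha: 211.9 NM
Charlie: 203.8 NM
The farthest is Echo at 362.0 NM.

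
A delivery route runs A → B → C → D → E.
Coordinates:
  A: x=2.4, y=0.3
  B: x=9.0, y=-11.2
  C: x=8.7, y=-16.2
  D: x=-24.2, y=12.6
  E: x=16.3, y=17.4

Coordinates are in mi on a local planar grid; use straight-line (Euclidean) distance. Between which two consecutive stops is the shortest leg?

B–C

Leg distances:
A→B: 13.3 mi
B→C: 5.0 mi
C→D: 43.7 mi
D→E: 40.8 mi
The shortest leg is B–C at 5.0 mi.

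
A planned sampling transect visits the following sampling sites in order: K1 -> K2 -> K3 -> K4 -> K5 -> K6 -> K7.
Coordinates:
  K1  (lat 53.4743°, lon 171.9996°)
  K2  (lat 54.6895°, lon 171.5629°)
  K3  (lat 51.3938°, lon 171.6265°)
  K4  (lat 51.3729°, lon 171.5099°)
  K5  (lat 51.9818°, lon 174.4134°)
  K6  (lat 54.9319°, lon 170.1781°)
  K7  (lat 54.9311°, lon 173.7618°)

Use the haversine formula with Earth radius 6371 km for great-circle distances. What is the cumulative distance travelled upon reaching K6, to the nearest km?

Leg distances:
K1→K2: 138.1 km  (cumulative 138.1 km)
K2→K3: 366.5 km  (cumulative 504.6 km)
K3→K4: 8.4 km  (cumulative 513.0 km)
K4→K5: 211.3 km  (cumulative 724.3 km)
K5→K6: 431.4 km  (cumulative 1155.7 km)
Cumulative distance at K6 ≈ 1156 km.

1156 km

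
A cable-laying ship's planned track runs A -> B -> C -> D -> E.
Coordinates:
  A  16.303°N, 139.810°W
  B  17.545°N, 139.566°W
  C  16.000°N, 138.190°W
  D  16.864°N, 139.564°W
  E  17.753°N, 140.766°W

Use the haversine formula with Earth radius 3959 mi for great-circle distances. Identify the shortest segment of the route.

Leg distances:
A→B: 87.3 mi
B→C: 140.3 mi
C→D: 108.9 mi
D→E: 100.3 mi
The shortest leg is A–B at 87.3 mi.

A–B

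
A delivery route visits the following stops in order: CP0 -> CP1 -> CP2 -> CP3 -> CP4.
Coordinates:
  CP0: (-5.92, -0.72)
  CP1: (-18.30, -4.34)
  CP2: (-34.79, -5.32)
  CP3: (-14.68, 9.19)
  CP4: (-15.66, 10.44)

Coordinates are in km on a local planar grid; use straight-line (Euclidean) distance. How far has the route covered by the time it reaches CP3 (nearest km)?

54 km

Leg distances:
CP0→CP1: 12.9 km  (cumulative 12.9 km)
CP1→CP2: 16.5 km  (cumulative 29.4 km)
CP2→CP3: 24.8 km  (cumulative 54.2 km)
Cumulative distance at CP3 ≈ 54 km.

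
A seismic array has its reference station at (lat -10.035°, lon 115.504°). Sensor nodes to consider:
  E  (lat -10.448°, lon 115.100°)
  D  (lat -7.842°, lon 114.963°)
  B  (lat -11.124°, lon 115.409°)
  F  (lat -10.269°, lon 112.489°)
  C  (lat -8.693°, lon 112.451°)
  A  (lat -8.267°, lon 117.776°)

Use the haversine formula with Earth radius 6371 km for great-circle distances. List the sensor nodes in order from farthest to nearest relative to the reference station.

C, F, A, D, B, E

Distance from the reference station at (lat -10.035°, lon 115.504°) to each:
C (lat -8.693°, lon 112.451°): 366.7 km
F (lat -10.269°, lon 112.489°): 331.0 km
A (lat -8.267°, lon 117.776°): 317.6 km
D (lat -7.842°, lon 114.963°): 251.0 km
B (lat -11.124°, lon 115.409°): 121.5 km
E (lat -10.448°, lon 115.100°): 63.7 km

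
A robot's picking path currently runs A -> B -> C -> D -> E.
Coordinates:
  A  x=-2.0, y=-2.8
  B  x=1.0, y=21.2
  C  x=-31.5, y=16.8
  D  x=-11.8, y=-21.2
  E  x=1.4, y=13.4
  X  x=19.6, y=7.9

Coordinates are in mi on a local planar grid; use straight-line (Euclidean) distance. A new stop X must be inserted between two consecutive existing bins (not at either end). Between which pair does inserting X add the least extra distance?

between A and B

Added distance for inserting X between each consecutive pair:
A–B: 22.8 mi
B–C: 41.9 mi
C–D: 51.9 mi
D–E: 24.8 mi
Smallest added distance is 22.8 mi, inserting between A and B.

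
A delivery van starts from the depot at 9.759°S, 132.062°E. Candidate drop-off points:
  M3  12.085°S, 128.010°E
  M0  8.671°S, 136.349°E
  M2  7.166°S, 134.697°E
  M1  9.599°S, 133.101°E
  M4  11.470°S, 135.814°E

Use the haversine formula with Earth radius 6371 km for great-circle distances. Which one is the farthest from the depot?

M3

Distances from the depot (9.759°S, 132.062°E):
M3: 512.4 km
M0: 485.8 km
M4: 452.0 km
M2: 408.8 km
M1: 115.3 km
The farthest is M3 at 512.4 km.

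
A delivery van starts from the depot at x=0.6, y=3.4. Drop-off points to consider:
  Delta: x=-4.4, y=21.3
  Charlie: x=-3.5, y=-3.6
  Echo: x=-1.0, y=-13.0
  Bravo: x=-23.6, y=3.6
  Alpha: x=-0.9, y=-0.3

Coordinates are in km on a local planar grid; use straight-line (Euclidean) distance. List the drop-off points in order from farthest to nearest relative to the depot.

Bravo, Delta, Echo, Charlie, Alpha

Computing each straight-line distance from x=0.6, y=3.4:
Bravo x=-23.6, y=3.6: 24.2 km
Delta x=-4.4, y=21.3: 18.6 km
Echo x=-1.0, y=-13.0: 16.5 km
Charlie x=-3.5, y=-3.6: 8.1 km
Alpha x=-0.9, y=-0.3: 4.0 km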